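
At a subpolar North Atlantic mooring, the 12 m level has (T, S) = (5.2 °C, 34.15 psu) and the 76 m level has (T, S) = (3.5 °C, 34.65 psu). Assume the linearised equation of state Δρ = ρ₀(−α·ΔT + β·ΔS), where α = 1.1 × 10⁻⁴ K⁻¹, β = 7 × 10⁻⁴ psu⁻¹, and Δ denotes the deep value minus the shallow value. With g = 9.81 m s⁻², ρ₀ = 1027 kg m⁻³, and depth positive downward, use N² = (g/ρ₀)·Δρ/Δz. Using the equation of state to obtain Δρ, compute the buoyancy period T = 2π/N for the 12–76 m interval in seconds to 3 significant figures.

693 s

ΔT = -1.7 K, ΔS = +0.50 psu (deep − shallow).
Δρ/ρ₀ = −αΔT + βΔS = 1.87 × 10⁻⁴ + 3.50 × 10⁻⁴ = 5.37 × 10⁻⁴, so Δρ ≈ 0.5515 kg m⁻³.
N² = (g/ρ₀)·Δρ/Δz = g·(Δρ/ρ₀)/Δz = 9.81 × 5.37 × 10⁻⁴ / 64 = 8.2312 × 10⁻⁵ s⁻².
N = √(8.2312 × 10⁻⁵) = 9.0726 × 10⁻³ rad s⁻¹ → T = 2π/N = 692.55 s ≈ 693 s.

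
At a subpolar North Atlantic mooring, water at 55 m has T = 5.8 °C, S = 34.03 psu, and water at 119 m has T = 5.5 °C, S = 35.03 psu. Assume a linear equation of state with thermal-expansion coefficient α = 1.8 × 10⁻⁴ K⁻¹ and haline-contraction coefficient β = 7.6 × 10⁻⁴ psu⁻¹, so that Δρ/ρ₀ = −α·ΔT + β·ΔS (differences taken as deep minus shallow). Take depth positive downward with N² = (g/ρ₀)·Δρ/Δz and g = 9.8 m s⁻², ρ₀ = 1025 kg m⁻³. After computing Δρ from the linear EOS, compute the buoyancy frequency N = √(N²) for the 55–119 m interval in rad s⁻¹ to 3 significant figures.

ΔT = -0.3 K, ΔS = +1.00 psu (deep − shallow).
Δρ/ρ₀ = −αΔT + βΔS = 5.40 × 10⁻⁵ + 7.60 × 10⁻⁴ = 8.14 × 10⁻⁴, so Δρ ≈ 0.8344 kg m⁻³.
N² = (g/ρ₀)·Δρ/Δz = g·(Δρ/ρ₀)/Δz = 9.8 × 8.14 × 10⁻⁴ / 64 = 1.2464 × 10⁻⁴ s⁻².
N = √(1.2464 × 10⁻⁴) = 0.011164 rad s⁻¹ ≈ 0.0112 rad s⁻¹.

0.0112 rad s⁻¹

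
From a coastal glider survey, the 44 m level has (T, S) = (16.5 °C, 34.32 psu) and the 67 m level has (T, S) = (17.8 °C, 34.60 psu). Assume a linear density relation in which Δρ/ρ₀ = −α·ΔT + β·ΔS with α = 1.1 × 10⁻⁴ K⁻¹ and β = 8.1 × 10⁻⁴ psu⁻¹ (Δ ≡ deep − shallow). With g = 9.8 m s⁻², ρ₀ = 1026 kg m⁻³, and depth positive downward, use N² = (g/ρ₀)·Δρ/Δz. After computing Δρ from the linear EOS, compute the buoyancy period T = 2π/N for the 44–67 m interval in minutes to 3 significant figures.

17.5 min

ΔT = +1.3 K, ΔS = +0.28 psu (deep − shallow).
Δρ/ρ₀ = −αΔT + βΔS = -1.43 × 10⁻⁴ + 2.268 × 10⁻⁴ = 8.38 × 10⁻⁵, so Δρ ≈ 0.08598 kg m⁻³.
N² = (g/ρ₀)·Δρ/Δz = g·(Δρ/ρ₀)/Δz = 9.8 × 8.38 × 10⁻⁵ / 23 = 3.5706 × 10⁻⁵ s⁻².
N = √(3.5706 × 10⁻⁵) = 5.9754 × 10⁻³ rad s⁻¹ → T = 2π/N = 1.0515 × 10³ s = 17.525 min ≈ 17.5 min.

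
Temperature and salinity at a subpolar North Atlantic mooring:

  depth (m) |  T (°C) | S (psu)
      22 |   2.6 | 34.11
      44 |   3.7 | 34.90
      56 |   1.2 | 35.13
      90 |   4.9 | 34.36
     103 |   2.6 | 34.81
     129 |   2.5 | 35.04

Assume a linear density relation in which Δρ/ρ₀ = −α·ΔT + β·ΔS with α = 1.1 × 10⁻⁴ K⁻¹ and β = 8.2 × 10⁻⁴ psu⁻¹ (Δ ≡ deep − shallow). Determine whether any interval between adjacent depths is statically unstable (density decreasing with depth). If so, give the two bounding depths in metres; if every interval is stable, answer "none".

56–90 m

Evaluate Δρ/ρ₀ = −αΔT + βΔS across each adjacent pair:
  22–44 m: −αΔT+βΔS = −(1.1 × 10⁻⁴)(+1.1)+(8.2 × 10⁻⁴)(+0.79) = 5.3 × 10⁻⁴ → stable
  44–56 m: −αΔT+βΔS = −(1.1 × 10⁻⁴)(-2.5)+(8.2 × 10⁻⁴)(+0.23) = 4.6 × 10⁻⁴ → stable
  56–90 m: −αΔT+βΔS = −(1.1 × 10⁻⁴)(+3.7)+(8.2 × 10⁻⁴)(-0.77) = -1.0 × 10⁻³ → UNSTABLE
  90–103 m: −αΔT+βΔS = −(1.1 × 10⁻⁴)(-2.3)+(8.2 × 10⁻⁴)(+0.45) = 6.2 × 10⁻⁴ → stable
  103–129 m: −αΔT+βΔS = −(1.1 × 10⁻⁴)(-0.1)+(8.2 × 10⁻⁴)(+0.23) = 2.0 × 10⁻⁴ → stable
The 56–90 m interval has Δρ < 0: lighter water underlies denser water.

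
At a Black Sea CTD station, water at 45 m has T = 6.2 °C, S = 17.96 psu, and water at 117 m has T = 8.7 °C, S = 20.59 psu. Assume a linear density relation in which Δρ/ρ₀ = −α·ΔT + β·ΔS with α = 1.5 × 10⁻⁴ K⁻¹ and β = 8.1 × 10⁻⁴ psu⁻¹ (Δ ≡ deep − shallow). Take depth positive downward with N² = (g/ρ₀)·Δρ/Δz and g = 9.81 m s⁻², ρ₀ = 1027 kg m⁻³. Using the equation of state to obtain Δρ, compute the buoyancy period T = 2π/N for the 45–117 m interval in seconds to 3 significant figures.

406 s

ΔT = +2.5 K, ΔS = +2.63 psu (deep − shallow).
Δρ/ρ₀ = −αΔT + βΔS = -3.75 × 10⁻⁴ + 2.1303 × 10⁻³ = 1.7553 × 10⁻³, so Δρ ≈ 1.803 kg m⁻³.
N² = (g/ρ₀)·Δρ/Δz = g·(Δρ/ρ₀)/Δz = 9.81 × 1.7553 × 10⁻³ / 72 = 2.3916 × 10⁻⁴ s⁻².
N = √(2.3916 × 10⁻⁴) = 0.015465 rad s⁻¹ → T = 2π/N = 406.28 s ≈ 406 s.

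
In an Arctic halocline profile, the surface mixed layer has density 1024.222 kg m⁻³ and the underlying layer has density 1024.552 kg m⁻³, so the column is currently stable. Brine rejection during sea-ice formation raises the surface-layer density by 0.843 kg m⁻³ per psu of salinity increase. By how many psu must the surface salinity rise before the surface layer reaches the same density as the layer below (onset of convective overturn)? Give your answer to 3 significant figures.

0.391 psu

Density deficit of the surface layer: 1024.552 − 1024.222 = 0.33 kg m⁻³.
Required change = 0.33 / 0.843 = 0.391 psu.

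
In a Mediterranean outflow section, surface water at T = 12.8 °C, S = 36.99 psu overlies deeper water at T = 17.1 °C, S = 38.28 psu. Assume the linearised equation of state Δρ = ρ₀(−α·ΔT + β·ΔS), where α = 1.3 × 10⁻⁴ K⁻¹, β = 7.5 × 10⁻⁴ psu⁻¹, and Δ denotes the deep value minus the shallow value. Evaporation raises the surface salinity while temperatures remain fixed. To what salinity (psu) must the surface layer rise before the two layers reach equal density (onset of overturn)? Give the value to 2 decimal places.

37.53 psu

Neutral buoyancy requires −α(T_deep − T_surf) + β(S_deep − S_surf′) = 0.
S_surf′ = S_deep − (α/β)·ΔT = 38.28 − (1.3 × 10⁻⁴/7.5 × 10⁻⁴)·(+4.3) = 37.5347 psu.
Increase required: 37.5347 − 36.99 = 0.5447 psu.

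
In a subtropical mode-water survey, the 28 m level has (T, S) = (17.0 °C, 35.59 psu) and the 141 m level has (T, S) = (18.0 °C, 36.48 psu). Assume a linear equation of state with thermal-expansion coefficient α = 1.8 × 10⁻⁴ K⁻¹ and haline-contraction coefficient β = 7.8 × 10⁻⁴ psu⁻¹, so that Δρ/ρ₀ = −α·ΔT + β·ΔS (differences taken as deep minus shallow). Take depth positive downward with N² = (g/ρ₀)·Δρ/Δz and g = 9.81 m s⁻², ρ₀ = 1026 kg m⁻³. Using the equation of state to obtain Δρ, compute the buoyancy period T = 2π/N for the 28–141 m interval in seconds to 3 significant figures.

940 s

ΔT = +1.0 K, ΔS = +0.89 psu (deep − shallow).
Δρ/ρ₀ = −αΔT + βΔS = -1.80 × 10⁻⁴ + 6.942 × 10⁻⁴ = 5.142 × 10⁻⁴, so Δρ ≈ 0.5276 kg m⁻³.
N² = (g/ρ₀)·Δρ/Δz = g·(Δρ/ρ₀)/Δz = 9.81 × 5.142 × 10⁻⁴ / 113 = 4.4640 × 10⁻⁵ s⁻².
N = √(4.4640 × 10⁻⁵) = 6.6813 × 10⁻³ rad s⁻¹ → T = 2π/N = 940.41 s ≈ 940 s.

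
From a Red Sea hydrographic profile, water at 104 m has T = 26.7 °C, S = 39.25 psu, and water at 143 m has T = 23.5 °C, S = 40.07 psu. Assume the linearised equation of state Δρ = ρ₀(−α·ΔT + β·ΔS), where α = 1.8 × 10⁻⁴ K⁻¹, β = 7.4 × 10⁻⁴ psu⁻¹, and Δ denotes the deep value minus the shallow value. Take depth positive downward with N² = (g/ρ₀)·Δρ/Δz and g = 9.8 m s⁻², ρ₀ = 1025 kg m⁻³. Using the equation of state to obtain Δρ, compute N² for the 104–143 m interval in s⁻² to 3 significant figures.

2.97 × 10⁻⁴ s⁻²

ΔT = -3.2 K, ΔS = +0.82 psu (deep − shallow).
Δρ/ρ₀ = −αΔT + βΔS = 5.76 × 10⁻⁴ + 6.068 × 10⁻⁴ = 1.1828 × 10⁻³, so Δρ ≈ 1.212 kg m⁻³.
N² = (g/ρ₀)·Δρ/Δz = g·(Δρ/ρ₀)/Δz = 9.8 × 1.1828 × 10⁻³ / 39 = 2.9722 × 10⁻⁴ s⁻² ≈ 2.97 × 10⁻⁴ s⁻².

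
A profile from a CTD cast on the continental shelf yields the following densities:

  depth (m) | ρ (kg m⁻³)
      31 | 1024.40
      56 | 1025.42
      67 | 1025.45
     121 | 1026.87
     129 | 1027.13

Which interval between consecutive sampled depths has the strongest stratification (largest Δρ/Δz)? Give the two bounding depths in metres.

31–56 m

Compute the density gradient over each adjacent pair:
  31–56 m: Δρ/Δz = 1.02/25 = 0.041 kg m⁻⁴
  56–67 m: Δρ/Δz = 0.03/11 = 2.7 × 10⁻³ kg m⁻⁴
  67–121 m: Δρ/Δz = 1.42/54 = 0.026 kg m⁻⁴
  121–129 m: Δρ/Δz = 0.26/8 = 0.033 kg m⁻⁴
The largest gradient is in the 31–56 m interval — the pycnocline.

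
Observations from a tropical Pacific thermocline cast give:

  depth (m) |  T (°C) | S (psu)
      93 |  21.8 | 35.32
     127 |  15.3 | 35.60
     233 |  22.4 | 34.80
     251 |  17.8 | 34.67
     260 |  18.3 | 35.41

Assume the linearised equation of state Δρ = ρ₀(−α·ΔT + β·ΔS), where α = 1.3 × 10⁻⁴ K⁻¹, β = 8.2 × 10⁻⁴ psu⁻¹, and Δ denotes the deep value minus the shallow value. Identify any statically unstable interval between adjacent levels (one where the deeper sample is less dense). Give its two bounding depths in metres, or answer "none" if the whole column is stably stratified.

127–233 m

Evaluate Δρ/ρ₀ = −αΔT + βΔS across each adjacent pair:
  93–127 m: −αΔT+βΔS = −(1.3 × 10⁻⁴)(-6.5)+(8.2 × 10⁻⁴)(+0.28) = 1.1 × 10⁻³ → stable
  127–233 m: −αΔT+βΔS = −(1.3 × 10⁻⁴)(+7.1)+(8.2 × 10⁻⁴)(-0.80) = -1.6 × 10⁻³ → UNSTABLE
  233–251 m: −αΔT+βΔS = −(1.3 × 10⁻⁴)(-4.6)+(8.2 × 10⁻⁴)(-0.13) = 4.9 × 10⁻⁴ → stable
  251–260 m: −αΔT+βΔS = −(1.3 × 10⁻⁴)(+0.5)+(8.2 × 10⁻⁴)(+0.74) = 5.4 × 10⁻⁴ → stable
The 127–233 m interval has Δρ < 0: lighter water underlies denser water.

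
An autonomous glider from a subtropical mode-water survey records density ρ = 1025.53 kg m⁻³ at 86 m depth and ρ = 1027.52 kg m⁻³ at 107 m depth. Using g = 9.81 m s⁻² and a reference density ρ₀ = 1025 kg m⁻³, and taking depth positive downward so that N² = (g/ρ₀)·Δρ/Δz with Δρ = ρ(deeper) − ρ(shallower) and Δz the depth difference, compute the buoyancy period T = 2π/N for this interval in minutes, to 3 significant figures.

3.48 min

Δρ = 1027.52 − 1025.53 = 1.99 kg m⁻³ over Δz = 107 − 86 = 21 m.
N² = (9.81/1025) × (1.99/21) = 9.0694 × 10⁻⁴ s⁻².
N = √(9.0694 × 10⁻⁴) = 0.030115 rad s⁻¹, so T = 2π/N = 208.64 s = 3.4773 min ≈ 3.48 min.
Since Δρ > 0 the layer is stably stratified.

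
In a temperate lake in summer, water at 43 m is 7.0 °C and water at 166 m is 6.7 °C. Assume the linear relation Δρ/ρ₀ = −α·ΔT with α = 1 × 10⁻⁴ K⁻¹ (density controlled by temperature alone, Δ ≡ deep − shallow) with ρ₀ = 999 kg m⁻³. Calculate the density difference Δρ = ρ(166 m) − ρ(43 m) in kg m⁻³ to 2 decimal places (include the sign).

+0.03 kg m⁻³

ΔT = -0.3 K, Δρ/ρ₀ = −αΔT = 3.00 × 10⁻⁵.
Δρ = 999 × (3.00 × 10⁻⁵) = +0.03 kg m⁻³.
Positive Δρ: denser below, stable.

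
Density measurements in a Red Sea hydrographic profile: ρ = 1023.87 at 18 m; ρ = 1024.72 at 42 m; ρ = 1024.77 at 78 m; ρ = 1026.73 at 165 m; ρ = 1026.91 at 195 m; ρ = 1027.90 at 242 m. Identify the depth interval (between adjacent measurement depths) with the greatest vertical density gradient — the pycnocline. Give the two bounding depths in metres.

18–42 m

Compute the density gradient over each adjacent pair:
  18–42 m: Δρ/Δz = 0.85/24 = 0.035 kg m⁻⁴
  42–78 m: Δρ/Δz = 0.05/36 = 1.4 × 10⁻³ kg m⁻⁴
  78–165 m: Δρ/Δz = 1.96/87 = 0.023 kg m⁻⁴
  165–195 m: Δρ/Δz = 0.18/30 = 6.0 × 10⁻³ kg m⁻⁴
  195–242 m: Δρ/Δz = 0.99/47 = 0.021 kg m⁻⁴
The largest gradient is in the 18–42 m interval — the pycnocline.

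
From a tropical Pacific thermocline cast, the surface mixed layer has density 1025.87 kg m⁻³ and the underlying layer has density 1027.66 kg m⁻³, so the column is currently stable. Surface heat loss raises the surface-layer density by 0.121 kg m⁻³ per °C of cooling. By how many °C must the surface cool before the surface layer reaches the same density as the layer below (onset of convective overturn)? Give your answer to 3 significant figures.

14.8 °C

Density deficit of the surface layer: 1027.66 − 1025.87 = 1.79 kg m⁻³.
Required change = 1.79 / 0.121 = 14.8 °C.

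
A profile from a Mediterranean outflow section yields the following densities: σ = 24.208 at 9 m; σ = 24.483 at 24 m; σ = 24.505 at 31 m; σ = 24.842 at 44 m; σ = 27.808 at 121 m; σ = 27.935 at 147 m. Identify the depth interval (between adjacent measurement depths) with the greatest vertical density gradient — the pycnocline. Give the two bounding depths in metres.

44–121 m

Compute the density gradient over each adjacent pair:
  9–24 m: Δρ/Δz = 0.275/15 = 0.018 kg m⁻⁴
  24–31 m: Δρ/Δz = 0.022/7 = 3.1 × 10⁻³ kg m⁻⁴
  31–44 m: Δρ/Δz = 0.337/13 = 0.026 kg m⁻⁴
  44–121 m: Δρ/Δz = 2.966/77 = 0.039 kg m⁻⁴
  121–147 m: Δρ/Δz = 0.127/26 = 4.9 × 10⁻³ kg m⁻⁴
The largest gradient is in the 44–121 m interval — the pycnocline.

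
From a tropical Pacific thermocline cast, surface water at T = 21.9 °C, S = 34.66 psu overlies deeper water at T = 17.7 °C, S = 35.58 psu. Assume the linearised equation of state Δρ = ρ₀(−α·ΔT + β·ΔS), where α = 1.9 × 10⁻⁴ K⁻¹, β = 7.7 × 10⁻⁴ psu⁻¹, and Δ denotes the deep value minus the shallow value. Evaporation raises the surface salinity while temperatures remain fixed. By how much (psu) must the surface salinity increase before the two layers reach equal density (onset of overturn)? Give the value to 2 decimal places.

Neutral buoyancy requires −α(T_deep − T_surf) + β(S_deep − S_surf′) = 0.
S_surf′ = S_deep − (α/β)·ΔT = 35.58 − (1.9 × 10⁻⁴/7.7 × 10⁻⁴)·(-4.2) = 36.6164 psu.
Increase required: 36.6164 − 34.66 = 1.9564 psu.

1.96 psu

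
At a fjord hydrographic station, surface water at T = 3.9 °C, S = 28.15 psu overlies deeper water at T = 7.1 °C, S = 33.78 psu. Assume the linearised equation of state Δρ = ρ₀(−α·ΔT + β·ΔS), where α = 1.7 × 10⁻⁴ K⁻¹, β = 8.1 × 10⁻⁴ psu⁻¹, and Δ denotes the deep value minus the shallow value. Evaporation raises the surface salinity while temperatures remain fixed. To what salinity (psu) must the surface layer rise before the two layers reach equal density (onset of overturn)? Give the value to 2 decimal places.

33.11 psu

Neutral buoyancy requires −α(T_deep − T_surf) + β(S_deep − S_surf′) = 0.
S_surf′ = S_deep − (α/β)·ΔT = 33.78 − (1.7 × 10⁻⁴/8.1 × 10⁻⁴)·(+3.2) = 33.1084 psu.
Increase required: 33.1084 − 28.15 = 4.9584 psu.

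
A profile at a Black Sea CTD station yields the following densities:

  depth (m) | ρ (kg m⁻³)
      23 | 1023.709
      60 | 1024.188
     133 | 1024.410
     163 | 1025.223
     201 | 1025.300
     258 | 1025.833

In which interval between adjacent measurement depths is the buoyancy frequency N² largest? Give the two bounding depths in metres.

Compute the density gradient over each adjacent pair:
  23–60 m: Δρ/Δz = 0.479/37 = 0.013 kg m⁻⁴
  60–133 m: Δρ/Δz = 0.222/73 = 3.0 × 10⁻³ kg m⁻⁴
  133–163 m: Δρ/Δz = 0.813/30 = 0.027 kg m⁻⁴
  163–201 m: Δρ/Δz = 0.077/38 = 2.0 × 10⁻³ kg m⁻⁴
  201–258 m: Δρ/Δz = 0.533/57 = 9.4 × 10⁻³ kg m⁻⁴
The largest gradient is in the 133–163 m interval — the pycnocline.

133–163 m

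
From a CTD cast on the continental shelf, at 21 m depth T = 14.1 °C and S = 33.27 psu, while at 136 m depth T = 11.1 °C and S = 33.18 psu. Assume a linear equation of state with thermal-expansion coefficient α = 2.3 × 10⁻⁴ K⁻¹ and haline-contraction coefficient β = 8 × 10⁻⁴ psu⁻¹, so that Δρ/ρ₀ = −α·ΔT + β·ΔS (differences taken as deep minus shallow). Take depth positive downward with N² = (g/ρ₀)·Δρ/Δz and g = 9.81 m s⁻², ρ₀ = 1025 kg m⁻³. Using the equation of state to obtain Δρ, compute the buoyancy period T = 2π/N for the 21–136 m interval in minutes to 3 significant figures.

ΔT = -3.0 K, ΔS = -0.09 psu (deep − shallow).
Δρ/ρ₀ = −αΔT + βΔS = 6.90 × 10⁻⁴ − 7.20 × 10⁻⁵ = 6.18 × 10⁻⁴, so Δρ ≈ 0.6335 kg m⁻³.
N² = (g/ρ₀)·Δρ/Δz = g·(Δρ/ρ₀)/Δz = 9.81 × 6.18 × 10⁻⁴ / 115 = 5.2718 × 10⁻⁵ s⁻².
N = √(5.2718 × 10⁻⁵) = 7.2607 × 10⁻³ rad s⁻¹ → T = 2π/N = 865.37 s = 14.423 min ≈ 14.4 min.

14.4 min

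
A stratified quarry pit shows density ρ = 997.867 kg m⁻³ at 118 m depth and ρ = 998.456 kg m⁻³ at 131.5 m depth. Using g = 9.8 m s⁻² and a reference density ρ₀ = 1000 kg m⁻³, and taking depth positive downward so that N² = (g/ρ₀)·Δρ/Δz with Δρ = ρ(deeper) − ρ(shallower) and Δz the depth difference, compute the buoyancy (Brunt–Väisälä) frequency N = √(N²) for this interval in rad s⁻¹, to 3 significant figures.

Δρ = 998.456 − 997.867 = 0.589 kg m⁻³ over Δz = 131.5 − 118 = 13.5 m.
N² = (9.8/1000) × (0.589/13.5) = 4.2757 × 10⁻⁴ s⁻².
N = √(4.2757 × 10⁻⁴) = 0.020678 rad s⁻¹ ≈ 0.0207 rad s⁻¹.
A positive N² confirms static stability across the interval.

0.0207 rad s⁻¹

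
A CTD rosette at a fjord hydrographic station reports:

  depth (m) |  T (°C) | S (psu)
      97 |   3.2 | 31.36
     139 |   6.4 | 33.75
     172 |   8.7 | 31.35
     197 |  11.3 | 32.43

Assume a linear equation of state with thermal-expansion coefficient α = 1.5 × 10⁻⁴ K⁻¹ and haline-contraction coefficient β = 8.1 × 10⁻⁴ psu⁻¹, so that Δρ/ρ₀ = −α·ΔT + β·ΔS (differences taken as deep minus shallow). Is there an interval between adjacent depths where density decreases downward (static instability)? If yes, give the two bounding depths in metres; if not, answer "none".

139–172 m

Evaluate Δρ/ρ₀ = −αΔT + βΔS across each adjacent pair:
  97–139 m: −αΔT+βΔS = −(1.5 × 10⁻⁴)(+3.2)+(8.1 × 10⁻⁴)(+2.39) = 1.5 × 10⁻³ → stable
  139–172 m: −αΔT+βΔS = −(1.5 × 10⁻⁴)(+2.3)+(8.1 × 10⁻⁴)(-2.40) = -2.3 × 10⁻³ → UNSTABLE
  172–197 m: −αΔT+βΔS = −(1.5 × 10⁻⁴)(+2.6)+(8.1 × 10⁻⁴)(+1.08) = 4.8 × 10⁻⁴ → stable
The 139–172 m interval has Δρ < 0: lighter water underlies denser water.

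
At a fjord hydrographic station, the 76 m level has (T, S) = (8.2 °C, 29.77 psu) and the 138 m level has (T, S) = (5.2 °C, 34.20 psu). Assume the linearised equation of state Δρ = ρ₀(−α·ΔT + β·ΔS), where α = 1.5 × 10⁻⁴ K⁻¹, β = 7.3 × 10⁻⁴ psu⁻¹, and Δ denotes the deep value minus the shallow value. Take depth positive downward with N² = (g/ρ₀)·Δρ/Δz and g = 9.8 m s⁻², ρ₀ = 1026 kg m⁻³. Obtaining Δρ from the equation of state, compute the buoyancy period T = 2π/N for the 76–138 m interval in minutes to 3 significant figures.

4.34 min

ΔT = -3.0 K, ΔS = +4.43 psu (deep − shallow).
Δρ/ρ₀ = −αΔT + βΔS = 4.50 × 10⁻⁴ + 3.2339 × 10⁻³ = 3.6839 × 10⁻³, so Δρ ≈ 3.780 kg m⁻³.
N² = (g/ρ₀)·Δρ/Δz = g·(Δρ/ρ₀)/Δz = 9.8 × 3.6839 × 10⁻³ / 62 = 5.8229 × 10⁻⁴ s⁻².
N = √(5.8229 × 10⁻⁴) = 0.024131 rad s⁻¹ → T = 2π/N = 260.38 s = 4.3397 min ≈ 4.34 min.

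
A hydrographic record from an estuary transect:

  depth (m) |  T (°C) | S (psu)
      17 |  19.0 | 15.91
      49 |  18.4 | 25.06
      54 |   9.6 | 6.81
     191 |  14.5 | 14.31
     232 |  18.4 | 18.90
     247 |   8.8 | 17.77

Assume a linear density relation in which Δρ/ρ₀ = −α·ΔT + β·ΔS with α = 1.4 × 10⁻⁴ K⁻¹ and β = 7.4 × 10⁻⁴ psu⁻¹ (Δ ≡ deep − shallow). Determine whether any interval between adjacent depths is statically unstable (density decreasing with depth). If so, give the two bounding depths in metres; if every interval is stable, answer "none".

49–54 m

Evaluate Δρ/ρ₀ = −αΔT + βΔS across each adjacent pair:
  17–49 m: −αΔT+βΔS = −(1.4 × 10⁻⁴)(-0.6)+(7.4 × 10⁻⁴)(+9.15) = 6.9 × 10⁻³ → stable
  49–54 m: −αΔT+βΔS = −(1.4 × 10⁻⁴)(-8.8)+(7.4 × 10⁻⁴)(-18.25) = -0.012 → UNSTABLE
  54–191 m: −αΔT+βΔS = −(1.4 × 10⁻⁴)(+4.9)+(7.4 × 10⁻⁴)(+7.50) = 4.9 × 10⁻³ → stable
  191–232 m: −αΔT+βΔS = −(1.4 × 10⁻⁴)(+3.9)+(7.4 × 10⁻⁴)(+4.59) = 2.9 × 10⁻³ → stable
  232–247 m: −αΔT+βΔS = −(1.4 × 10⁻⁴)(-9.6)+(7.4 × 10⁻⁴)(-1.13) = 5.1 × 10⁻⁴ → stable
The 49–54 m interval has Δρ < 0: lighter water underlies denser water.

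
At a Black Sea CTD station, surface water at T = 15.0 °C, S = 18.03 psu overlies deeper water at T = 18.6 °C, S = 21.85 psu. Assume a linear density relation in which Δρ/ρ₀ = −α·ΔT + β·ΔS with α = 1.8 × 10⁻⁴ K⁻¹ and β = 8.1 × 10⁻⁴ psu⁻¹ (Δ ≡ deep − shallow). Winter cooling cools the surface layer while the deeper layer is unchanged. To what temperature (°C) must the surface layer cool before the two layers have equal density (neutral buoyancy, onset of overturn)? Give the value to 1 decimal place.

Neutral buoyancy requires Δρ = 0, i.e. −α(T_deep − T_surf′) + β(S_deep − S_surf) = 0.
T_surf′ = T_deep − (β/α)·ΔS = 18.6 − (8.1 × 10⁻⁴/1.8 × 10⁻⁴)·(+3.82) = 1.410 °C.
Cooling required: 15.0 − (1.410) = 13.590 °C.

1.4 °C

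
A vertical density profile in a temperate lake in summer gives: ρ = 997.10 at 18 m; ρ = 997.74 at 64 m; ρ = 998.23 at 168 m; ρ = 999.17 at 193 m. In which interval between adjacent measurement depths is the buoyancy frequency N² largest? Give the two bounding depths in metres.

Compute the density gradient over each adjacent pair:
  18–64 m: Δρ/Δz = 0.64/46 = 0.014 kg m⁻⁴
  64–168 m: Δρ/Δz = 0.49/104 = 4.7 × 10⁻³ kg m⁻⁴
  168–193 m: Δρ/Δz = 0.94/25 = 0.038 kg m⁻⁴
The largest gradient is in the 168–193 m interval — the pycnocline.

168–193 m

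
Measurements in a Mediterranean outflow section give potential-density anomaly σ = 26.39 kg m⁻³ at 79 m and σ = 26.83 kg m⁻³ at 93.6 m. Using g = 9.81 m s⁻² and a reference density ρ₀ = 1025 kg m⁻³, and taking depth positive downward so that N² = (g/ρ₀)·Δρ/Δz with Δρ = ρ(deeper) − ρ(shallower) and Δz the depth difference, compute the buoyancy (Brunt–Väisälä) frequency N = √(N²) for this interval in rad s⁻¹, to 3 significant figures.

0.0170 rad s⁻¹

Δρ = 1026.83 − 1026.39 = 0.44 kg m⁻³ over Δz = 93.6 − 79 = 14.6 m.
N² = (9.81/1025) × (0.44/14.6) = 2.8843 × 10⁻⁴ s⁻².
N = √(2.8843 × 10⁻⁴) = 0.016983 rad s⁻¹ ≈ 0.0170 rad s⁻¹.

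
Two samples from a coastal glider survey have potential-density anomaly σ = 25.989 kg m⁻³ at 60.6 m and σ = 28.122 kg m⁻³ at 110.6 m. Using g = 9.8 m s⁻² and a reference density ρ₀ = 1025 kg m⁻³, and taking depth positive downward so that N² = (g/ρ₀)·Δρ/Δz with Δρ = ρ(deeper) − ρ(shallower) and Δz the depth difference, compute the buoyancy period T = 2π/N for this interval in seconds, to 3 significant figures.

311 s

Δρ = 1028.122 − 1025.989 = 2.133 kg m⁻³ over Δz = 110.6 − 60.6 = 50 m.
N² = (9.8/1025) × (2.133/50) = 4.0787 × 10⁻⁴ s⁻².
N = √(4.0787 × 10⁻⁴) = 0.020196 rad s⁻¹, so T = 2π/N = 311.11 s ≈ 311 s.
Since Δρ > 0 the layer is stably stratified.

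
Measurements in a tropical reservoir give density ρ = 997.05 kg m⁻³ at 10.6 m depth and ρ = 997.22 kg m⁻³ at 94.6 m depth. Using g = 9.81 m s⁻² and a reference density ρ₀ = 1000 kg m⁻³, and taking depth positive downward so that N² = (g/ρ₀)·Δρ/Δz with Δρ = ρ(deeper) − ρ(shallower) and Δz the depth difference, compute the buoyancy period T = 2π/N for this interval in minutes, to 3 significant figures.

Δρ = 997.22 − 997.05 = 0.17 kg m⁻³ over Δz = 94.6 − 10.6 = 84 m.
N² = (9.81/1000) × (0.17/84) = 1.9854 × 10⁻⁵ s⁻².
N = √(1.9854 × 10⁻⁵) = 4.4558 × 10⁻³ rad s⁻¹, so T = 2π/N = 1.4101 × 10³ s = 23.502 min ≈ 23.5 min.

23.5 min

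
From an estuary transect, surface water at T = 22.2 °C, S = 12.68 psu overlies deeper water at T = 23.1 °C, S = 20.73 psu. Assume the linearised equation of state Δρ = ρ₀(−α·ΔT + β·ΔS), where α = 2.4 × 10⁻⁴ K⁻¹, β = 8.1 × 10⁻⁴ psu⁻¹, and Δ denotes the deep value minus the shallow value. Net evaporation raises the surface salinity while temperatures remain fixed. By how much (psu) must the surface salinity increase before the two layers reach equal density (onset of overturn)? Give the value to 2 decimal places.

7.78 psu

Neutral buoyancy requires −α(T_deep − T_surf) + β(S_deep − S_surf′) = 0.
S_surf′ = S_deep − (α/β)·ΔT = 20.73 − (2.4 × 10⁻⁴/8.1 × 10⁻⁴)·(+0.9) = 20.4633 psu.
Increase required: 20.4633 − 12.68 = 7.7833 psu.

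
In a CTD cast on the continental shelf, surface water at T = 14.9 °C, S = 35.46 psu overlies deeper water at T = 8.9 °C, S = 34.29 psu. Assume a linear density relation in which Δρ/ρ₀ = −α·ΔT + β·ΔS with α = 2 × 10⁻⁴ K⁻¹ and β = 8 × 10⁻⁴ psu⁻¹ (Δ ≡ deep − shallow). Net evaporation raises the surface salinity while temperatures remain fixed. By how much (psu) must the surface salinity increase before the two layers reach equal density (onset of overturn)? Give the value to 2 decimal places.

Neutral buoyancy requires −α(T_deep − T_surf) + β(S_deep − S_surf′) = 0.
S_surf′ = S_deep − (α/β)·ΔT = 34.29 − (2 × 10⁻⁴/8 × 10⁻⁴)·(-6.0) = 35.7900 psu.
Increase required: 35.7900 − 35.46 = 0.3300 psu.

0.33 psu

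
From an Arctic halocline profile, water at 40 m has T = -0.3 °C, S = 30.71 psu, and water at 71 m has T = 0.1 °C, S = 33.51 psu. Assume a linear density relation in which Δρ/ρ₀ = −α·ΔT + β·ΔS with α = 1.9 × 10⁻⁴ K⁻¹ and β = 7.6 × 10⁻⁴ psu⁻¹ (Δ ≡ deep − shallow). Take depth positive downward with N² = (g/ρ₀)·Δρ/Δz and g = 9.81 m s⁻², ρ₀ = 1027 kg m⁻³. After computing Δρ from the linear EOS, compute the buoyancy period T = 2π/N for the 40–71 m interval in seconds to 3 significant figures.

247 s

ΔT = +0.4 K, ΔS = +2.80 psu (deep − shallow).
Δρ/ρ₀ = −αΔT + βΔS = -7.60 × 10⁻⁵ + 2.128 × 10⁻³ = 2.052 × 10⁻³, so Δρ ≈ 2.107 kg m⁻³.
N² = (g/ρ₀)·Δρ/Δz = g·(Δρ/ρ₀)/Δz = 9.81 × 2.052 × 10⁻³ / 31 = 6.4936 × 10⁻⁴ s⁻².
N = √(6.4936 × 10⁻⁴) = 0.025483 rad s⁻¹ → T = 2π/N = 246.56 s ≈ 247 s.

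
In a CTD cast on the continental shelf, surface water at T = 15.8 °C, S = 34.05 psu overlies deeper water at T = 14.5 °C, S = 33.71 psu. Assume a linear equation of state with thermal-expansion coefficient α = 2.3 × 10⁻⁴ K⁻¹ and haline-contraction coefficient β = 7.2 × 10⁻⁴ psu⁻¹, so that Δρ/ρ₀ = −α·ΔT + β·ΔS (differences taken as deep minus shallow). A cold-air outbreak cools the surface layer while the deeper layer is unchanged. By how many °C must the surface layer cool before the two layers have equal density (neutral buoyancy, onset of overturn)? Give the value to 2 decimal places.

0.24 °C

Neutral buoyancy requires Δρ = 0, i.e. −α(T_deep − T_surf′) + β(S_deep − S_surf) = 0.
T_surf′ = T_deep − (β/α)·ΔS = 14.5 − (7.2 × 10⁻⁴/2.3 × 10⁻⁴)·(-0.34) = 15.5643 °C.
Cooling required: 15.8 − (15.5643) = 0.2357 °C.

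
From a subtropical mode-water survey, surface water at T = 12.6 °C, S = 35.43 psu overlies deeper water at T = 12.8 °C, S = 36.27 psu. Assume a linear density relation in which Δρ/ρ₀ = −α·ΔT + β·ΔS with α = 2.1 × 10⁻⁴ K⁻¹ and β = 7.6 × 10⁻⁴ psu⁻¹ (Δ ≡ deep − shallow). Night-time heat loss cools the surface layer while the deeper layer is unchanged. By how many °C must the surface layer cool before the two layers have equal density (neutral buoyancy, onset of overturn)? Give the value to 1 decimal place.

Neutral buoyancy requires Δρ = 0, i.e. −α(T_deep − T_surf′) + β(S_deep − S_surf) = 0.
T_surf′ = T_deep − (β/α)·ΔS = 12.8 − (7.6 × 10⁻⁴/2.1 × 10⁻⁴)·(+0.84) = 9.760 °C.
Cooling required: 12.6 − (9.760) = 2.840 °C.

2.8 °C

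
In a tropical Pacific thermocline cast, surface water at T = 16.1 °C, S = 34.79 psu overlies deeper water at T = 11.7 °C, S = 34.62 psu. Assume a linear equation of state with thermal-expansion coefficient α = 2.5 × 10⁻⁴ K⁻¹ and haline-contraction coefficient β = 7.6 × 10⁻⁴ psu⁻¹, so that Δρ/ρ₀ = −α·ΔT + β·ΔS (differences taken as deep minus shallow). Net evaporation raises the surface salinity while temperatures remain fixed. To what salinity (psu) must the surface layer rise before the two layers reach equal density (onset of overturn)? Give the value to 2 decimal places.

36.07 psu

Neutral buoyancy requires −α(T_deep − T_surf) + β(S_deep − S_surf′) = 0.
S_surf′ = S_deep − (α/β)·ΔT = 34.62 − (2.5 × 10⁻⁴/7.6 × 10⁻⁴)·(-4.4) = 36.0674 psu.
Increase required: 36.0674 − 34.79 = 1.2774 psu.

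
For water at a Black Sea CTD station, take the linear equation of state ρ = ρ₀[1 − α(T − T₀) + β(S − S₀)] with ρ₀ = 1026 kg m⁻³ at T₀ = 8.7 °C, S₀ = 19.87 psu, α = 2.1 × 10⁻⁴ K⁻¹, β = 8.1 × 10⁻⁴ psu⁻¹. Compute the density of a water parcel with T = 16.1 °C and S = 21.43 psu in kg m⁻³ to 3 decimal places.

T − T₀ = +7.4 K, S − S₀ = +1.56 psu.
Bracket = 1 − α·(+7.4) + β·(+1.56) = 1 + (-2.904 × 10⁻⁴) = 0.9997096.
ρ = 1026 × 0.9997096 = 1025.702 kg m⁻³.

1025.702 kg m⁻³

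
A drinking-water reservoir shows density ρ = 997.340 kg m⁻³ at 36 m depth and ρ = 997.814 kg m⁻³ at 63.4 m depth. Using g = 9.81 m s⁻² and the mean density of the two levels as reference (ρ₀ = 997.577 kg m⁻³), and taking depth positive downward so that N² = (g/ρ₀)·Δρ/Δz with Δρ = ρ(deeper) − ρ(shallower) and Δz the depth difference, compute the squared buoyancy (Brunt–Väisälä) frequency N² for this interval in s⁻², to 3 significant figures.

1.70 × 10⁻⁴ s⁻²

Δρ = 997.814 − 997.340 = 0.474 kg m⁻³ over Δz = 63.4 − 36 = 27.4 m.
N² = (9.81/997.577) × (0.474/27.4) = 1.7012 × 10⁻⁴ s⁻² ≈ 1.70 × 10⁻⁴ s⁻².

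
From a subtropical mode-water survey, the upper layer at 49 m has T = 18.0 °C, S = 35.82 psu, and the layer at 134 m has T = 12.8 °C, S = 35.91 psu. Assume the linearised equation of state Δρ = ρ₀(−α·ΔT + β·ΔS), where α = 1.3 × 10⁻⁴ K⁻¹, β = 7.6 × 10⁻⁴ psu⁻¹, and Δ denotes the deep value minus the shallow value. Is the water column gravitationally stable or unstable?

stable

ΔT = 12.8 − 18.0 = -5.2 K and ΔS = 35.91 − 35.82 = +0.09 psu (deep − shallow).
−αΔT = 6.76 × 10⁻⁴; βΔS = 6.84 × 10⁻⁵; sum Δρ/ρ₀ = 7.444 × 10⁻⁴.
Δρ/ρ₀ > 0, so Δρ > 0: deeper water is denser → statically stable.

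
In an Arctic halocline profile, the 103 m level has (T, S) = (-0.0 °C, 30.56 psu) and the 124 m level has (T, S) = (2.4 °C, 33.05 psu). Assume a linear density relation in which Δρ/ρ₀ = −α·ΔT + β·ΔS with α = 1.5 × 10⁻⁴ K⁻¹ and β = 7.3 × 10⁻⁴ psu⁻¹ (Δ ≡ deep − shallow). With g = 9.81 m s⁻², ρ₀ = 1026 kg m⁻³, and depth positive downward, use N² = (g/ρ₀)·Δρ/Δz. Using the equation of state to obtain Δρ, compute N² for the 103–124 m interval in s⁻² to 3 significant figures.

ΔT = +2.4 K, ΔS = +2.49 psu (deep − shallow).
Δρ/ρ₀ = −αΔT + βΔS = -3.60 × 10⁻⁴ + 1.8177 × 10⁻³ = 1.4577 × 10⁻³, so Δρ ≈ 1.496 kg m⁻³.
N² = (g/ρ₀)·Δρ/Δz = g·(Δρ/ρ₀)/Δz = 9.81 × 1.4577 × 10⁻³ / 21 = 6.8095 × 10⁻⁴ s⁻² ≈ 6.81 × 10⁻⁴ s⁻².

6.81 × 10⁻⁴ s⁻²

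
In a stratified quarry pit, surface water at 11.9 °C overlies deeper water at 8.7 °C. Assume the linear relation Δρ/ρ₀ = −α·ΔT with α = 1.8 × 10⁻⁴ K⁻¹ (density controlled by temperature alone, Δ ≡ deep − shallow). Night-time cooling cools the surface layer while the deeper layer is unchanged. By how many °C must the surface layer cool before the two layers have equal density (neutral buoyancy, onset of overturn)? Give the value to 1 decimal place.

With temperature the only control, equal density requires T_surf′ = T_deep.
T_surf′ = 8.7 °C.
Cooling required: 11.9 − 8.7 = 3.2 °C.

3.2 °C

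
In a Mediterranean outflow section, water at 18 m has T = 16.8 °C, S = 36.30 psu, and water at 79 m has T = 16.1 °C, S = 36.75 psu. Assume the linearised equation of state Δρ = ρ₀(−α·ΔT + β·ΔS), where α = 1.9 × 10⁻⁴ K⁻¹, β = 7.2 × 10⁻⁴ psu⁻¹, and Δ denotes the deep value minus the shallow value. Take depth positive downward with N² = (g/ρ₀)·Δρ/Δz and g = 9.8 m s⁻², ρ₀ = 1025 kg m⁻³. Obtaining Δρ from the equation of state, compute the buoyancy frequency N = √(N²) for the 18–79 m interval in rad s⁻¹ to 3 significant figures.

ΔT = -0.7 K, ΔS = +0.45 psu (deep − shallow).
Δρ/ρ₀ = −αΔT + βΔS = 1.33 × 10⁻⁴ + 3.24 × 10⁻⁴ = 4.57 × 10⁻⁴, so Δρ ≈ 0.4684 kg m⁻³.
N² = (g/ρ₀)·Δρ/Δz = g·(Δρ/ρ₀)/Δz = 9.8 × 4.57 × 10⁻⁴ / 61 = 7.3420 × 10⁻⁵ s⁻².
N = √(7.3420 × 10⁻⁵) = 8.5685 × 10⁻³ rad s⁻¹ ≈ 8.57 × 10⁻³ rad s⁻¹.

8.57 × 10⁻³ rad s⁻¹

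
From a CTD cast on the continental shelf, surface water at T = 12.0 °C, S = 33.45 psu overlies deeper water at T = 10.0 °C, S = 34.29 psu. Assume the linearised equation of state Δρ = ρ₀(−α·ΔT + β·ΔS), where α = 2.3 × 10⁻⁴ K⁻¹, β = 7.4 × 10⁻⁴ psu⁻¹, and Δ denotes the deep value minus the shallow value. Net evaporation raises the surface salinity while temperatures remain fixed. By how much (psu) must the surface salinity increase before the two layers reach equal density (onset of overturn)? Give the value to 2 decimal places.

1.46 psu

Neutral buoyancy requires −α(T_deep − T_surf) + β(S_deep − S_surf′) = 0.
S_surf′ = S_deep − (α/β)·ΔT = 34.29 − (2.3 × 10⁻⁴/7.4 × 10⁻⁴)·(-2.0) = 34.9116 psu.
Increase required: 34.9116 − 33.45 = 1.4616 psu.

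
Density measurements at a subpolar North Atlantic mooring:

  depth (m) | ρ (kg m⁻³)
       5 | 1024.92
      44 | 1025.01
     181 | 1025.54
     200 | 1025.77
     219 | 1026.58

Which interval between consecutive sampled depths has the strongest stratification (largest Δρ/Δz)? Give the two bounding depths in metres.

200–219 m

Compute the density gradient over each adjacent pair:
  5–44 m: Δρ/Δz = 0.09/39 = 2.3 × 10⁻³ kg m⁻⁴
  44–181 m: Δρ/Δz = 0.53/137 = 3.9 × 10⁻³ kg m⁻⁴
  181–200 m: Δρ/Δz = 0.23/19 = 0.012 kg m⁻⁴
  200–219 m: Δρ/Δz = 0.81/19 = 0.043 kg m⁻⁴
The largest gradient is in the 200–219 m interval — the pycnocline.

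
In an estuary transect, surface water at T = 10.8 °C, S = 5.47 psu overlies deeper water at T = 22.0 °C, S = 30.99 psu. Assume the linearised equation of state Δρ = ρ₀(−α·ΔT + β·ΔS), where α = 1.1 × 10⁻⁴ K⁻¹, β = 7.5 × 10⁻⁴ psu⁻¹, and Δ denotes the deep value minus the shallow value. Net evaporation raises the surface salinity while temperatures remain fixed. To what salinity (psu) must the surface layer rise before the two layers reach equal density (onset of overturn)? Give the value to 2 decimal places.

29.35 psu

Neutral buoyancy requires −α(T_deep − T_surf) + β(S_deep − S_surf′) = 0.
S_surf′ = S_deep − (α/β)·ΔT = 30.99 − (1.1 × 10⁻⁴/7.5 × 10⁻⁴)·(+11.2) = 29.3473 psu.
Increase required: 29.3473 − 5.47 = 23.8773 psu.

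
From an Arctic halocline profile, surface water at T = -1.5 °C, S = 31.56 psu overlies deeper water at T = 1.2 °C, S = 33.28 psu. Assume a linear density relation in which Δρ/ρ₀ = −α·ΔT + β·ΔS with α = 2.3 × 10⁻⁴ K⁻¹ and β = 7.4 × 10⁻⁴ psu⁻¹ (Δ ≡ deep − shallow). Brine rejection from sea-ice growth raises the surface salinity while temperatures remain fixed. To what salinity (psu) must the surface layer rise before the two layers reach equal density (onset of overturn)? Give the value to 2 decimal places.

Neutral buoyancy requires −α(T_deep − T_surf) + β(S_deep − S_surf′) = 0.
S_surf′ = S_deep − (α/β)·ΔT = 33.28 − (2.3 × 10⁻⁴/7.4 × 10⁻⁴)·(+2.7) = 32.4408 psu.
Increase required: 32.4408 − 31.56 = 0.8808 psu.

32.44 psu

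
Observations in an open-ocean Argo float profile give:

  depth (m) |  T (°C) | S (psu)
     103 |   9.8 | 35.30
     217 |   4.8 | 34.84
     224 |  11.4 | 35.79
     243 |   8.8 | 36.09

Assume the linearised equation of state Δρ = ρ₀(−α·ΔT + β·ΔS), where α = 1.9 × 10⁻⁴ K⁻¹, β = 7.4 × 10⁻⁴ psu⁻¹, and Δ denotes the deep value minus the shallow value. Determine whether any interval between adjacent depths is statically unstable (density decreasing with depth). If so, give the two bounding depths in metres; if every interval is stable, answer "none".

217–224 m

Evaluate Δρ/ρ₀ = −αΔT + βΔS across each adjacent pair:
  103–217 m: −αΔT+βΔS = −(1.9 × 10⁻⁴)(-5.0)+(7.4 × 10⁻⁴)(-0.46) = 6.1 × 10⁻⁴ → stable
  217–224 m: −αΔT+βΔS = −(1.9 × 10⁻⁴)(+6.6)+(7.4 × 10⁻⁴)(+0.95) = -5.5 × 10⁻⁴ → UNSTABLE
  224–243 m: −αΔT+βΔS = −(1.9 × 10⁻⁴)(-2.6)+(7.4 × 10⁻⁴)(+0.30) = 7.2 × 10⁻⁴ → stable
The 217–224 m interval has Δρ < 0: lighter water underlies denser water.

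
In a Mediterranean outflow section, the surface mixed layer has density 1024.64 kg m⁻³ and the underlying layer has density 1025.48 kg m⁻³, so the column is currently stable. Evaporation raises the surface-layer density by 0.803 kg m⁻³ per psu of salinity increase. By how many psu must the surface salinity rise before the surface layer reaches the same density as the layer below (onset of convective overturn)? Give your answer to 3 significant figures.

1.05 psu

Density deficit of the surface layer: 1025.48 − 1024.64 = 0.84 kg m⁻³.
Required change = 0.84 / 0.803 = 1.05 psu.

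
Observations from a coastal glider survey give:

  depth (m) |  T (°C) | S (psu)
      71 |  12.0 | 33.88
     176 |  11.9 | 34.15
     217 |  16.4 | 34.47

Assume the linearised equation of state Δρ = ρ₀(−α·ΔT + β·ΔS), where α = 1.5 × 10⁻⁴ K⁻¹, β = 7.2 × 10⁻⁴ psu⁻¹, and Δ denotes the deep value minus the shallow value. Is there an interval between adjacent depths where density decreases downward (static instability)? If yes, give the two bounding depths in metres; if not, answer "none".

176–217 m

Evaluate Δρ/ρ₀ = −αΔT + βΔS across each adjacent pair:
  71–176 m: −αΔT+βΔS = −(1.5 × 10⁻⁴)(-0.1)+(7.2 × 10⁻⁴)(+0.27) = 2.1 × 10⁻⁴ → stable
  176–217 m: −αΔT+βΔS = −(1.5 × 10⁻⁴)(+4.5)+(7.2 × 10⁻⁴)(+0.32) = -4.4 × 10⁻⁴ → UNSTABLE
The 176–217 m interval has Δρ < 0: lighter water underlies denser water.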